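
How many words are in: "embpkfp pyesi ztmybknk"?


Input string: 'embpkfp pyesi ztmybknk'
Operation: split by spaces
Words found: 'embpkfp', 'pyesi', 'ztmybknk'
Word count: 3


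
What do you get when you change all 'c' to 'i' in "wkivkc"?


Input string: 'wkivkc'
Operation: replace 'c' with 'i'
Positions of 'c': 5
After replacement: wkivki


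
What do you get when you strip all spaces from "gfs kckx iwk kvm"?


Input string: 'gfs kckx iwk kvm'
Operation: remove all spaces
Words: 'gfs', 'kckx', 'iwk', 'kvm'
Join without spaces: gfskckxiwkkvm


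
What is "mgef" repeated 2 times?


Input string: 'mgef'
Operation: repeat 2 times
Concatenation: 'mgef' + 'mgef'
Result: mgefmgef


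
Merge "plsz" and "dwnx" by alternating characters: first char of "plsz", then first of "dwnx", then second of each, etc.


String 1: 'plsz'
String 2: 'dwnx'
Operation: alternate characters
Pairs: 'p'+'d', 'l'+'w', 's'+'n', 'z'+'x'
Result: pdlwsnzx


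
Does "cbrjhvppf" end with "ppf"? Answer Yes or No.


Input string: 'cbrjhvppf'
Suffix to check: 'ppf'
Last 3 characters of input: 'ppf'
Match: True
Result: Yes


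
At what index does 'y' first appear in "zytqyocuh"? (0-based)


Input string: 'zytqyocuh'
Target: 'y'
Scanning left to right: s[0]='z', s[1]='y'
First match at index: 1


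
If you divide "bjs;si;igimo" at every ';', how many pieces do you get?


Input string: 'bjs;si;igimo'
Delimiter: ';'
Split result: 'bjs', 'si', 'igimo'
Number of parts: 3


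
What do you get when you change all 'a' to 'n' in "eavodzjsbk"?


Input string: 'eavodzjsbk'
Operation: replace 'a' with 'n'
Positions of 'a': 1
After replacement: envodzjsbk


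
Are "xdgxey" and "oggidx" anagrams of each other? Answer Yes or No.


String 1: 'xdgxey' -> sorted: 'degxxy'
String 2: 'oggidx' -> sorted: 'dggiox'
Compare sorted forms: 'degxxy' != 'dggiox'
Anagram: No


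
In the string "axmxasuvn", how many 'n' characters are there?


Input string: 'axmxasuvn'
Target character: 'n'
Scan each position: s[8]='n'
Matches found at indices: 8
Total: 1


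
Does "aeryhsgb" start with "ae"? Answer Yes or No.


Input string: 'aeryhsgb'
Prefix to check: 'ae'
First 2 characters of input: 'ae'
Match: True
Result: Yes


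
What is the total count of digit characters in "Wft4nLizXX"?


Input string: 'Wft4nLizXX'
Operation: count digit characters (0-9)
Scan: 'W', 'f', 't', '4'(digit), 'n', 'L', 'i', 'z', 'X', 'X'
Digits found: 1
Result: 1


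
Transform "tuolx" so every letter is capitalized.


Input string: 'tuolx'
Operation: convert each letter to uppercase
Mapping: 't'->'T', 'u'->'U', 'o'->'O', 'l'->'L', 'x'->'X'
Result: TUOLX


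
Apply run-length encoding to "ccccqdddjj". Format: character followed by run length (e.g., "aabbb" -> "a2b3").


Input: 'ccccqdddjj'
Operation: identify consecutive runs
Runs: 'cccc' -> c4, 'q' -> q1, 'ddd' -> d3, 'jj' -> j2
Encoded: c4q1d3j2


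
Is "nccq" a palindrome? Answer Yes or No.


Input string: 'nccq'
Reversed: 'qccn'
Compare pairs: s[0]='n' vs s[3]='q' (mismatch), s[1]='c' vs s[2]='c' (match)
Palindrome: No


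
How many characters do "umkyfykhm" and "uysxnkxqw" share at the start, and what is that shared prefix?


String 1: 'umkyfykhm'
String 2: 'uysxnkxqw'
Compare position by position:
pos 0: 'u' vs 'u' match
pos 1: 'm' vs 'y' differ -> stop
Longest common prefix: "u" (length 1)


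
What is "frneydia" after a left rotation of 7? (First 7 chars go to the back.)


Input: 'frneydia', shift = 7
Operation: split at index 7 and swap parts
Front part s[0:7] = 'frneydi'
Back part s[7:] = 'a'
Rotated = back + front = 'a' + 'frneydi'
Result: afrneydi


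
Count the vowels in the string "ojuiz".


Input string: 'ojuiz'
Operation: count vowels (a, e, i, o, u)
Scan: s[0]='o' (vowel), s[1]='j', s[2]='u' (vowel), s[3]='i' (vowel), s[4]='z'
Vowels found: 3
Result: 3


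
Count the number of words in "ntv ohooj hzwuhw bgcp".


Input string: 'ntv ohooj hzwuhw bgcp'
Operation: split by spaces
Words found: 'ntv', 'ohooj', 'hzwuhw', 'bgcp'
Word count: 4


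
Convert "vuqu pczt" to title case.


Input string: 'vuqu pczt'
Operation: capitalize first letter of each word
Word transformations: 'vuqu'->'Vuqu', 'pczt'->'Pczt'
Result: Vuqu Pczt


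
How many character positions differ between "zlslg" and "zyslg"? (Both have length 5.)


String 1: 'zlslg'
String 2: 'zyslg'
Compare each position: pos 0: 'z'=='z', pos 1: 'l'!='y', pos 2: 's'=='s', pos 3: 'l'=='l', pos 4: 'g'=='g'
Differing positions: 1
Hamming distance: 1


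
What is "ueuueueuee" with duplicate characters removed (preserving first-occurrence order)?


Input: 'ueuueueuee'
Operation: keep first occurrence of each character
Scan: s[0]='u' new -> keep; s[1]='e' new -> keep; s[2]='u' seen -> skip; s[3]='u' seen -> skip; s[4]='e' seen -> skip; s[5]='u' seen -> skip; s[6]='e' seen -> skip; s[7]='u' seen -> skip; s[8]='e' seen -> skip; s[9]='e' seen -> skip
Result: ue


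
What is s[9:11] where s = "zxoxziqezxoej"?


Input string: 'zxoxziqezxoej'
Operation: slice [9:11]
Extract characters: s[9]='x', s[10]='o'
Result: xo


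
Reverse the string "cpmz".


Input string: 'cpmz'
Operation: reverse character order
Original order: 'c' -> 'p' -> 'm' -> 'z'
Reversed order: 'z' -> 'm' -> 'p' -> 'c'
Result: zmpc


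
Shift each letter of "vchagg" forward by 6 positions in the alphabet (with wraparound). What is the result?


Input: 'vchagg', shift = 6
Operation: for each letter, (position + 6) mod 26
Mapping: 'v'(21+6=27, 27 mod 26=1)->'b', 'c'(2+6=8)->'i', 'h'(7+6=13)->'n', 'a'(0+6=6)->'g', 'g'(6+6=12)->'m', 'g'(6+6=12)->'m'
Result: bingmm


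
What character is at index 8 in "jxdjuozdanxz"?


Input string: 'jxdjuozdanxz'
Operation: get character at index 8
Index mapping: s[0]='j', s[1]='x', s[2]='d', s[3]='j', s[4]='u', s[5]='o', s[6]='z', s[7]='d', s[8]='a'
Result: 'a'


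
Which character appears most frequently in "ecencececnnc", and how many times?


Input: 'ecencececnnc'
Operation: tally each character
Counts: 'c':5, 'e':4, 'n':3
Maximum: 'c' appears 5 times


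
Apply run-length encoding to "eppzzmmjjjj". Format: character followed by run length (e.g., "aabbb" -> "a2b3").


Input: 'eppzzmmjjjj'
Operation: identify consecutive runs
Runs: 'e' -> e1, 'pp' -> p2, 'zz' -> z2, 'mm' -> m2, 'jjjj' -> j4
Encoded: e1p2z2m2j4


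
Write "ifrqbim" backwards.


Input string: 'ifrqbim'
Operation: reverse character order
Original order: 'i' -> 'f' -> 'r' -> 'q' -> 'b' -> 'i' -> 'm'
Reversed order: 'm' -> 'i' -> 'b' -> 'q' -> 'r' -> 'f' -> 'i'
Result: mibqrfi


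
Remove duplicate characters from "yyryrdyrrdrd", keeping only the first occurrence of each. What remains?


Input: 'yyryrdyrrdrd'
Operation: keep first occurrence of each character
Scan: s[0]='y' new -> keep; s[1]='y' seen -> skip; s[2]='r' new -> keep; s[3]='y' seen -> skip; s[4]='r' seen -> skip; s[5]='d' new -> keep; s[6]='y' seen -> skip; s[7]='r' seen -> skip; s[8]='r' seen -> skip; s[9]='d' seen -> skip; s[10]='r' seen -> skip; s[11]='d' seen -> skip
Result: yrd


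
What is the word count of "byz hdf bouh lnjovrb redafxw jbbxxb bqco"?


Input string: 'byz hdf bouh lnjovrb redafxw jbbxxb bqco'
Operation: split by spaces
Words found: 'byz', 'hdf', 'bouh', 'lnjovrb', 'redafxw', 'jbbxxb', 'bqco'
Word count: 7


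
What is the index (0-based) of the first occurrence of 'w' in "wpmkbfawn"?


Input string: 'wpmkbfawn'
Target: 'w'
Scanning left to right: s[0]='w'
First match at index: 0


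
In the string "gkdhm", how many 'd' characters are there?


Input string: 'gkdhm'
Target character: 'd'
Scan each position: s[2]='d'
Matches found at indices: 2
Total: 1


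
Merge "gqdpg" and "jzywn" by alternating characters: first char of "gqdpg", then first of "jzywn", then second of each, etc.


String 1: 'gqdpg'
String 2: 'jzywn'
Operation: alternate characters
Pairs: 'g'+'j', 'q'+'z', 'd'+'y', 'p'+'w', 'g'+'n'
Result: gjqzdypwgn


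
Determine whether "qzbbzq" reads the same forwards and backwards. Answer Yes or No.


Input string: 'qzbbzq'
Reversed: 'qzbbzq'
Compare pairs: s[0]='q' vs s[5]='q' (match), s[1]='z' vs s[4]='z' (match), s[2]='b' vs s[3]='b' (match)
Palindrome: Yes


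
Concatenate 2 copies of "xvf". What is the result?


Input string: 'xvf'
Operation: repeat 2 times
Concatenation: 'xvf' + 'xvf'
Result: xvfxvf


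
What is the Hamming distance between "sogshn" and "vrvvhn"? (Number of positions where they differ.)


String 1: 'sogshn'
String 2: 'vrvvhn'
Compare each position: pos 0: 's'!='v', pos 1: 'o'!='r', pos 2: 'g'!='v', pos 3: 's'!='v', pos 4: 'h'=='h', pos 5: 'n'=='n'
Differing positions: 4
Hamming distance: 4


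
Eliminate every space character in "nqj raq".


Input string: 'nqj raq'
Operation: remove all spaces
Words: 'nqj', 'raq'
Join without spaces: nqjraq


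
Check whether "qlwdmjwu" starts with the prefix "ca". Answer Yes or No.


Input string: 'qlwdmjwu'
Prefix to check: 'ca'
First 2 characters of input: 'ql'
Match: False
Result: No


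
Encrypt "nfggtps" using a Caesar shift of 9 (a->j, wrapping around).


Input: 'nfggtps', shift = 9
Operation: for each letter, (position + 9) mod 26
Mapping: 'n'(13+9=22)->'w', 'f'(5+9=14)->'o', 'g'(6+9=15)->'p', 'g'(6+9=15)->'p', 't'(19+9=28, 28 mod 26=2)->'c', 'p'(15+9=24)->'y', 's'(18+9=27, 27 mod 26=1)->'b'
Result: woppcyb


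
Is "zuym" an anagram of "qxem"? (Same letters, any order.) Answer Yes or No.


String 1: 'qxem' -> sorted: 'emqx'
String 2: 'zuym' -> sorted: 'muyz'
Compare sorted forms: 'emqx' != 'muyz'
Anagram: No


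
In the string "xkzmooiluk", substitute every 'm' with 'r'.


Input string: 'xkzmooiluk'
Operation: replace 'm' with 'r'
Positions of 'm': 3
After replacement: xkzrooiluk


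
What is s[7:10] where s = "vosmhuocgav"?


Input string: 'vosmhuocgav'
Operation: slice [7:10]
Extract characters: s[7]='c', s[8]='g', s[9]='a'
Result: cga


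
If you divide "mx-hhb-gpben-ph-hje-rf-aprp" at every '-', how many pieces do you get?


Input string: 'mx-hhb-gpben-ph-hje-rf-aprp'
Delimiter: '-'
Split result: 'mx', 'hhb', 'gpben', 'ph', 'hje', 'rf', 'aprp'
Number of parts: 7


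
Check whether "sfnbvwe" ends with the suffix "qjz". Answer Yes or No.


Input string: 'sfnbvwe'
Suffix to check: 'qjz'
Last 3 characters of input: 'vwe'
Match: False
Result: No


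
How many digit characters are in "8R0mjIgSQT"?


Input string: '8R0mjIgSQT'
Operation: count digit characters (0-9)
Scan: '8'(digit), 'R', '0'(digit), 'm', 'j', 'I', 'g', 'S', 'Q', 'T'
Digits found: 2
Result: 2


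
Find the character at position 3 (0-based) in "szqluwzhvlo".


Input string: 'szqluwzhvlo'
Operation: get character at index 3
Index mapping: s[0]='s', s[1]='z', s[2]='q', s[3]='l'
Result: 'l'


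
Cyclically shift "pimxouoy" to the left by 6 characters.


Input: 'pimxouoy', shift = 6
Operation: split at index 6 and swap parts
Front part s[0:6] = 'pimxou'
Back part s[6:] = 'oy'
Rotated = back + front = 'oy' + 'pimxou'
Result: oypimxou


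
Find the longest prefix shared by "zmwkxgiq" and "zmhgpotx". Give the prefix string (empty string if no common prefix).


String 1: 'zmwkxgiq'
String 2: 'zmhgpotx'
Compare position by position:
pos 0: 'z' vs 'z' match
pos 1: 'm' vs 'm' match
pos 2: 'w' vs 'h' differ -> stop
Longest common prefix: "zm" (length 2)


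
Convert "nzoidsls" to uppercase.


Input string: 'nzoidsls'
Operation: convert each letter to uppercase
Mapping: 'n'->'N', 'z'->'Z', 'o'->'O', 'i'->'I', 'd'->'D', 's'->'S', 'l'->'L', 's'->'S'
Result: NZOIDSLS


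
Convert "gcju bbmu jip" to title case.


Input string: 'gcju bbmu jip'
Operation: capitalize first letter of each word
Word transformations: 'gcju'->'Gcju', 'bbmu'->'Bbmu', 'jip'->'Jip'
Result: Gcju Bbmu Jip


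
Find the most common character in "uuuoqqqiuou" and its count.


Input: 'uuuoqqqiuou'
Operation: tally each character
Counts: 'i':1, 'o':2, 'q':3, 'u':5
Maximum: 'u' appears 5 times


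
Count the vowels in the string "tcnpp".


Input string: 'tcnpp'
Operation: count vowels (a, e, i, o, u)
Scan: s[0]='t', s[1]='c', s[2]='n', s[3]='p', s[4]='p'
Vowels found: 0
Result: 0


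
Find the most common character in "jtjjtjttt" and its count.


Input: 'jtjjtjttt'
Operation: tally each character
Counts: 'j':4, 't':5
Maximum: 't' appears 5 times


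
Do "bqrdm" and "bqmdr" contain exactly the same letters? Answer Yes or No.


String 1: 'bqrdm' -> sorted: 'bdmqr'
String 2: 'bqmdr' -> sorted: 'bdmqr'
Compare sorted forms: 'bdmqr' == 'bdmqr'
Anagram: Yes


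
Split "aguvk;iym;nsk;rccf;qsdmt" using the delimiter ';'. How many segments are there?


Input string: 'aguvk;iym;nsk;rccf;qsdmt'
Delimiter: ';'
Split result: 'aguvk', 'iym', 'nsk', 'rccf', 'qsdmt'
Number of parts: 5


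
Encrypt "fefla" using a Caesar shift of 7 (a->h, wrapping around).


Input: 'fefla', shift = 7
Operation: for each letter, (position + 7) mod 26
Mapping: 'f'(5+7=12)->'m', 'e'(4+7=11)->'l', 'f'(5+7=12)->'m', 'l'(11+7=18)->'s', 'a'(0+7=7)->'h'
Result: mlmsh


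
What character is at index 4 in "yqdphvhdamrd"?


Input string: 'yqdphvhdamrd'
Operation: get character at index 4
Index mapping: s[0]='y', s[1]='q', s[2]='d', s[3]='p', s[4]='h'
Result: 'h'


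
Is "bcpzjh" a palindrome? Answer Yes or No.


Input string: 'bcpzjh'
Reversed: 'hjzpcb'
Compare pairs: s[0]='b' vs s[5]='h' (mismatch), s[1]='c' vs s[4]='j' (mismatch), s[2]='p' vs s[3]='z' (mismatch)
Palindrome: No


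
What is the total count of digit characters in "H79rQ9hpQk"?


Input string: 'H79rQ9hpQk'
Operation: count digit characters (0-9)
Scan: 'H', '7'(digit), '9'(digit), 'r', 'Q', '9'(digit), 'h', 'p', 'Q', 'k'
Digits found: 3
Result: 3


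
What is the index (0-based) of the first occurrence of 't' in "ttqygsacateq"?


Input string: 'ttqygsacateq'
Target: 't'
Scanning left to right: s[0]='t'
First match at index: 0


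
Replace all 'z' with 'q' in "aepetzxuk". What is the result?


Input string: 'aepetzxuk'
Operation: replace 'z' with 'q'
Positions of 'z': 5
After replacement: aepetqxuk


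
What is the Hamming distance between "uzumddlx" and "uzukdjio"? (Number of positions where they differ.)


String 1: 'uzumddlx'
String 2: 'uzukdjio'
Compare each position: pos 0: 'u'=='u', pos 1: 'z'=='z', pos 2: 'u'=='u', pos 3: 'm'!='k', pos 4: 'd'=='d', pos 5: 'd'!='j', pos 6: 'l'!='i', pos 7: 'x'!='o'
Differing positions: 4
Hamming distance: 4


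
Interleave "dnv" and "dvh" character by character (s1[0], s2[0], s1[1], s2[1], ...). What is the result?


String 1: 'dnv'
String 2: 'dvh'
Operation: alternate characters
Pairs: 'd'+'d', 'n'+'v', 'v'+'h'
Result: ddnvvh


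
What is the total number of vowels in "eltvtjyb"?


Input string: 'eltvtjyb'
Operation: count vowels (a, e, i, o, u)
Scan: s[0]='e' (vowel), s[1]='l', s[2]='t', s[3]='v', s[4]='t', s[5]='j', s[6]='y', s[7]='b'
Vowels found: 1
Result: 1


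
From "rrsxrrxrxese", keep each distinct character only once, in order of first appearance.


Input: 'rrsxrrxrxese'
Operation: keep first occurrence of each character
Scan: s[0]='r' new -> keep; s[1]='r' seen -> skip; s[2]='s' new -> keep; s[3]='x' new -> keep; s[4]='r' seen -> skip; s[5]='r' seen -> skip; s[6]='x' seen -> skip; s[7]='r' seen -> skip; s[8]='x' seen -> skip; s[9]='e' new -> keep; s[10]='s' seen -> skip; s[11]='e' seen -> skip
Result: rsxe


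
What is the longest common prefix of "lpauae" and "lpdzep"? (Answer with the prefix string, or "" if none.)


String 1: 'lpauae'
String 2: 'lpdzep'
Compare position by position:
pos 0: 'l' vs 'l' match
pos 1: 'p' vs 'p' match
pos 2: 'a' vs 'd' differ -> stop
Longest common prefix: "lp" (length 2)


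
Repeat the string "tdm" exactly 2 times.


Input string: 'tdm'
Operation: repeat 2 times
Concatenation: 'tdm' + 'tdm'
Result: tdmtdm


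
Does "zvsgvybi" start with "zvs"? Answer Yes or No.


Input string: 'zvsgvybi'
Prefix to check: 'zvs'
First 3 characters of input: 'zvs'
Match: True
Result: Yes


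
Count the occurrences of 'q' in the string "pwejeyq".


Input string: 'pwejeyq'
Target character: 'q'
Scan each position: s[6]='q'
Matches found at indices: 6
Total: 1


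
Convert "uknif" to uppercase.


Input string: 'uknif'
Operation: convert each letter to uppercase
Mapping: 'u'->'U', 'k'->'K', 'n'->'N', 'i'->'I', 'f'->'F'
Result: UKNIF


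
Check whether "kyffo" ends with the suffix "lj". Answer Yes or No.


Input string: 'kyffo'
Suffix to check: 'lj'
Last 2 characters of input: 'fo'
Match: False
Result: No


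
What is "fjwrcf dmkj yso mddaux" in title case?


Input string: 'fjwrcf dmkj yso mddaux'
Operation: capitalize first letter of each word
Word transformations: 'fjwrcf'->'Fjwrcf', 'dmkj'->'Dmkj', 'yso'->'Yso', 'mddaux'->'Mddaux'
Result: Fjwrcf Dmkj Yso Mddaux


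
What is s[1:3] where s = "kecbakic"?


Input string: 'kecbakic'
Operation: slice [1:3]
Extract characters: s[1]='e', s[2]='c'
Result: ec


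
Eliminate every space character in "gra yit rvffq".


Input string: 'gra yit rvffq'
Operation: remove all spaces
Words: 'gra', 'yit', 'rvffq'
Join without spaces: grayitrvffq


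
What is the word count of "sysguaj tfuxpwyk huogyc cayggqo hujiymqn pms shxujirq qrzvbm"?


Input string: 'sysguaj tfuxpwyk huogyc cayggqo hujiymqn pms shxujirq qrzvbm'
Operation: split by spaces
Words found: 'sysguaj', 'tfuxpwyk', 'huogyc', 'cayggqo', 'hujiymqn', 'pms', 'shxujirq', 'qrzvbm'
Word count: 8


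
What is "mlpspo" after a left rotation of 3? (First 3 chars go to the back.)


Input: 'mlpspo', shift = 3
Operation: split at index 3 and swap parts
Front part s[0:3] = 'mlp'
Back part s[3:] = 'spo'
Rotated = back + front = 'spo' + 'mlp'
Result: spomlp


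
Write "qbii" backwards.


Input string: 'qbii'
Operation: reverse character order
Original order: 'q' -> 'b' -> 'i' -> 'i'
Reversed order: 'i' -> 'i' -> 'b' -> 'q'
Result: iibq


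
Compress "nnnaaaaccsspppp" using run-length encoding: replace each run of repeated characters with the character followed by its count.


Input: 'nnnaaaaccsspppp'
Operation: identify consecutive runs
Runs: 'nnn' -> n3, 'aaaa' -> a4, 'cc' -> c2, 'ss' -> s2, 'pppp' -> p4
Encoded: n3a4c2s2p4


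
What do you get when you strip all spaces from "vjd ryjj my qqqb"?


Input string: 'vjd ryjj my qqqb'
Operation: remove all spaces
Words: 'vjd', 'ryjj', 'my', 'qqqb'
Join without spaces: vjdryjjmyqqqb


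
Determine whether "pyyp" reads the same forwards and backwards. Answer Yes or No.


Input string: 'pyyp'
Reversed: 'pyyp'
Compare pairs: s[0]='p' vs s[3]='p' (match), s[1]='y' vs s[2]='y' (match)
Palindrome: Yes


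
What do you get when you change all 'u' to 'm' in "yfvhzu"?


Input string: 'yfvhzu'
Operation: replace 'u' with 'm'
Positions of 'u': 5
After replacement: yfvhzm


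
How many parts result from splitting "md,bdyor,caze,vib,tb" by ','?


Input string: 'md,bdyor,caze,vib,tb'
Delimiter: ','
Split result: 'md', 'bdyor', 'caze', 'vib', 'tb'
Number of parts: 5


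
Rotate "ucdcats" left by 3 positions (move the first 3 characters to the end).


Input: 'ucdcats', shift = 3
Operation: split at index 3 and swap parts
Front part s[0:3] = 'ucd'
Back part s[3:] = 'cats'
Rotated = back + front = 'cats' + 'ucd'
Result: catsucd


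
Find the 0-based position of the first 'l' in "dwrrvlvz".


Input string: 'dwrrvlvz'
Target: 'l'
Scanning left to right: s[0]='d', s[1]='w', s[2]='r', s[3]='r', s[4]='v', s[5]='l'
First match at index: 5


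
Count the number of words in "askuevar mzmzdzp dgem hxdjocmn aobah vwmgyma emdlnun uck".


Input string: 'askuevar mzmzdzp dgem hxdjocmn aobah vwmgyma emdlnun uck'
Operation: split by spaces
Words found: 'askuevar', 'mzmzdzp', 'dgem', 'hxdjocmn', 'aobah', 'vwmgyma', 'emdlnun', 'uck'
Word count: 8


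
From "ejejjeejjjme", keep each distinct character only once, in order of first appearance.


Input: 'ejejjeejjjme'
Operation: keep first occurrence of each character
Scan: s[0]='e' new -> keep; s[1]='j' new -> keep; s[2]='e' seen -> skip; s[3]='j' seen -> skip; s[4]='j' seen -> skip; s[5]='e' seen -> skip; s[6]='e' seen -> skip; s[7]='j' seen -> skip; s[8]='j' seen -> skip; s[9]='j' seen -> skip; s[10]='m' new -> keep; s[11]='e' seen -> skip
Result: ejm


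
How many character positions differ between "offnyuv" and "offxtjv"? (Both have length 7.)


String 1: 'offnyuv'
String 2: 'offxtjv'
Compare each position: pos 0: 'o'=='o', pos 1: 'f'=='f', pos 2: 'f'=='f', pos 3: 'n'!='x', pos 4: 'y'!='t', pos 5: 'u'!='j', pos 6: 'v'=='v'
Differing positions: 3
Hamming distance: 3


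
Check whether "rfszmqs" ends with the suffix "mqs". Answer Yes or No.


Input string: 'rfszmqs'
Suffix to check: 'mqs'
Last 3 characters of input: 'mqs'
Match: True
Result: Yes


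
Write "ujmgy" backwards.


Input string: 'ujmgy'
Operation: reverse character order
Original order: 'u' -> 'j' -> 'm' -> 'g' -> 'y'
Reversed order: 'y' -> 'g' -> 'm' -> 'j' -> 'u'
Result: ygmju


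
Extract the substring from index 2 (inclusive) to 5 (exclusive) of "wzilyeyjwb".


Input string: 'wzilyeyjwb'
Operation: slice [2:5]
Extract characters: s[2]='i', s[3]='l', s[4]='y'
Result: ily


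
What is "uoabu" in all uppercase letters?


Input string: 'uoabu'
Operation: convert each letter to uppercase
Mapping: 'u'->'U', 'o'->'O', 'a'->'A', 'b'->'B', 'u'->'U'
Result: UOABU


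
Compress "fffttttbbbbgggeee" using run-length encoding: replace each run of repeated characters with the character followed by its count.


Input: 'fffttttbbbbgggeee'
Operation: identify consecutive runs
Runs: 'fff' -> f3, 'tttt' -> t4, 'bbbb' -> b4, 'ggg' -> g3, 'eee' -> e3
Encoded: f3t4b4g3e3


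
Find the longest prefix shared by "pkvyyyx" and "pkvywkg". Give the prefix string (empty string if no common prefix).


String 1: 'pkvyyyx'
String 2: 'pkvywkg'
Compare position by position:
pos 0: 'p' vs 'p' match
pos 1: 'k' vs 'k' match
pos 2: 'v' vs 'v' match
pos 3: 'y' vs 'y' match
pos 4: 'y' vs 'w' differ -> stop
Longest common prefix: "pkvy" (length 4)


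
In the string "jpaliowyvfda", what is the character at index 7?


Input string: 'jpaliowyvfda'
Operation: get character at index 7
Index mapping: s[0]='j', s[1]='p', s[2]='a', s[3]='l', s[4]='i', s[5]='o', s[6]='w', s[7]='y'
Result: 'y'


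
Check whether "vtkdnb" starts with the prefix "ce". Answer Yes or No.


Input string: 'vtkdnb'
Prefix to check: 'ce'
First 2 characters of input: 'vt'
Match: False
Result: No


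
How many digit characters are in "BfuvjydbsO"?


Input string: 'BfuvjydbsO'
Operation: count digit characters (0-9)
Scan: 'B', 'f', 'u', 'v', 'j', 'y', 'd', 'b', 's', 'O'
Digits found: 0
Result: 0


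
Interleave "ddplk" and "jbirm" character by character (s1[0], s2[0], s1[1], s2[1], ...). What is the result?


String 1: 'ddplk'
String 2: 'jbirm'
Operation: alternate characters
Pairs: 'd'+'j', 'd'+'b', 'p'+'i', 'l'+'r', 'k'+'m'
Result: djdbpilrkm


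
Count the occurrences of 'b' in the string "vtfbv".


Input string: 'vtfbv'
Target character: 'b'
Scan each position: s[3]='b'
Matches found at indices: 3
Total: 1


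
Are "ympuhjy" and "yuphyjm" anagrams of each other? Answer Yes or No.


String 1: 'ympuhjy' -> sorted: 'hjmpuyy'
String 2: 'yuphyjm' -> sorted: 'hjmpuyy'
Compare sorted forms: 'hjmpuyy' == 'hjmpuyy'
Anagram: Yes


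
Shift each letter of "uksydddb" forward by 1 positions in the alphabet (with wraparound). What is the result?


Input: 'uksydddb', shift = 1
Operation: for each letter, (position + 1) mod 26
Mapping: 'u'(20+1=21)->'v', 'k'(10+1=11)->'l', 's'(18+1=19)->'t', 'y'(24+1=25)->'z', 'd'(3+1=4)->'e', 'd'(3+1=4)->'e', 'd'(3+1=4)->'e', 'b'(1+1=2)->'c'
Result: vltzeeec


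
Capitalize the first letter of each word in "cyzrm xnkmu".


Input string: 'cyzrm xnkmu'
Operation: capitalize first letter of each word
Word transformations: 'cyzrm'->'Cyzrm', 'xnkmu'->'Xnkmu'
Result: Cyzrm Xnkmu


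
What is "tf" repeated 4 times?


Input string: 'tf'
Operation: repeat 4 times
Concatenation: 'tf' + 'tf' + 'tf' + 'tf'
Result: tftftftf


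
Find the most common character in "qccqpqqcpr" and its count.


Input: 'qccqpqqcpr'
Operation: tally each character
Counts: 'c':3, 'p':2, 'q':4, 'r':1
Maximum: 'q' appears 4 times


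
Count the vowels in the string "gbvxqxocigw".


Input string: 'gbvxqxocigw'
Operation: count vowels (a, e, i, o, u)
Scan: s[0]='g', s[1]='b', s[2]='v', s[3]='x', s[4]='q', s[5]='x', s[6]='o' (vowel), s[7]='c', s[8]='i' (vowel), s[9]='g', s[10]='w'
Vowels found: 2
Result: 2


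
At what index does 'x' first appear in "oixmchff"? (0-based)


Input string: 'oixmchff'
Target: 'x'
Scanning left to right: s[0]='o', s[1]='i', s[2]='x'
First match at index: 2


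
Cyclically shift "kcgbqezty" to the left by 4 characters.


Input: 'kcgbqezty', shift = 4
Operation: split at index 4 and swap parts
Front part s[0:4] = 'kcgb'
Back part s[4:] = 'qezty'
Rotated = back + front = 'qezty' + 'kcgb'
Result: qeztykcgb


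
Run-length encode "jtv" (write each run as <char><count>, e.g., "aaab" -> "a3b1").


Input: 'jtv'
Operation: identify consecutive runs
Runs: 'j' -> j1, 't' -> t1, 'v' -> v1
Encoded: j1t1v1


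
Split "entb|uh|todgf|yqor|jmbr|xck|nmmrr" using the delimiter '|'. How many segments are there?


Input string: 'entb|uh|todgf|yqor|jmbr|xck|nmmrr'
Delimiter: '|'
Split result: 'entb', 'uh', 'todgf', 'yqor', 'jmbr', 'xck', 'nmmrr'
Number of parts: 7


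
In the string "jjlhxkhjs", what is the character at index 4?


Input string: 'jjlhxkhjs'
Operation: get character at index 4
Index mapping: s[0]='j', s[1]='j', s[2]='l', s[3]='h', s[4]='x'
Result: 'x'


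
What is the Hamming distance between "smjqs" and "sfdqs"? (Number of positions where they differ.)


String 1: 'smjqs'
String 2: 'sfdqs'
Compare each position: pos 0: 's'=='s', pos 1: 'm'!='f', pos 2: 'j'!='d', pos 3: 'q'=='q', pos 4: 's'=='s'
Differing positions: 2
Hamming distance: 2


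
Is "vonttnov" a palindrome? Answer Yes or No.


Input string: 'vonttnov'
Reversed: 'vonttnov'
Compare pairs: s[0]='v' vs s[7]='v' (match), s[1]='o' vs s[6]='o' (match), s[2]='n' vs s[5]='n' (match), s[3]='t' vs s[4]='t' (match)
Palindrome: Yes


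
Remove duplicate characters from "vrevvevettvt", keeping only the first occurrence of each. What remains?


Input: 'vrevvevettvt'
Operation: keep first occurrence of each character
Scan: s[0]='v' new -> keep; s[1]='r' new -> keep; s[2]='e' new -> keep; s[3]='v' seen -> skip; s[4]='v' seen -> skip; s[5]='e' seen -> skip; s[6]='v' seen -> skip; s[7]='e' seen -> skip; s[8]='t' new -> keep; s[9]='t' seen -> skip; s[10]='v' seen -> skip; s[11]='t' seen -> skip
Result: vret


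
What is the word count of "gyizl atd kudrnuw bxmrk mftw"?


Input string: 'gyizl atd kudrnuw bxmrk mftw'
Operation: split by spaces
Words found: 'gyizl', 'atd', 'kudrnuw', 'bxmrk', 'mftw'
Word count: 5


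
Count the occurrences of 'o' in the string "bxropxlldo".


Input string: 'bxropxlldo'
Target character: 'o'
Scan each position: s[3]='o', s[9]='o'
Matches found at indices: 3, 9
Total: 2


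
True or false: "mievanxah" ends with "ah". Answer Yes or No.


Input string: 'mievanxah'
Suffix to check: 'ah'
Last 2 characters of input: 'ah'
Match: True
Result: Yes


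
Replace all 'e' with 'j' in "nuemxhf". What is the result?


Input string: 'nuemxhf'
Operation: replace 'e' with 'j'
Positions of 'e': 2
After replacement: nujmxhf


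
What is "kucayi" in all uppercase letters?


Input string: 'kucayi'
Operation: convert each letter to uppercase
Mapping: 'k'->'K', 'u'->'U', 'c'->'C', 'a'->'A', 'y'->'Y', 'i'->'I'
Result: KUCAYI


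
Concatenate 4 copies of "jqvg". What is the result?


Input string: 'jqvg'
Operation: repeat 4 times
Concatenation: 'jqvg' + 'jqvg' + 'jqvg' + 'jqvg'
Result: jqvgjqvgjqvgjqvg


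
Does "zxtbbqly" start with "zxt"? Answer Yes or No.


Input string: 'zxtbbqly'
Prefix to check: 'zxt'
First 3 characters of input: 'zxt'
Match: True
Result: Yes


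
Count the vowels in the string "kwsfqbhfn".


Input string: 'kwsfqbhfn'
Operation: count vowels (a, e, i, o, u)
Scan: s[0]='k', s[1]='w', s[2]='s', s[3]='f', s[4]='q', s[5]='b', s[6]='h', s[7]='f', s[8]='n'
Vowels found: 0
Result: 0


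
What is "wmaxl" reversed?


Input string: 'wmaxl'
Operation: reverse character order
Original order: 'w' -> 'm' -> 'a' -> 'x' -> 'l'
Reversed order: 'l' -> 'x' -> 'a' -> 'm' -> 'w'
Result: lxamw


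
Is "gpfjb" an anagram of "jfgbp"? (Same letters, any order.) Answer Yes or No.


String 1: 'jfgbp' -> sorted: 'bfgjp'
String 2: 'gpfjb' -> sorted: 'bfgjp'
Compare sorted forms: 'bfgjp' == 'bfgjp'
Anagram: Yes


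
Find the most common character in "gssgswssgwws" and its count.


Input: 'gssgswssgwws'
Operation: tally each character
Counts: 'g':3, 's':6, 'w':3
Maximum: 's' appears 6 times


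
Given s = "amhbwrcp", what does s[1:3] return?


Input string: 'amhbwrcp'
Operation: slice [1:3]
Extract characters: s[1]='m', s[2]='h'
Result: mh


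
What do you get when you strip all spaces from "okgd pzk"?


Input string: 'okgd pzk'
Operation: remove all spaces
Words: 'okgd', 'pzk'
Join without spaces: okgdpzk


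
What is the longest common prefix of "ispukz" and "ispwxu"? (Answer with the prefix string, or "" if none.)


String 1: 'ispukz'
String 2: 'ispwxu'
Compare position by position:
pos 0: 'i' vs 'i' match
pos 1: 's' vs 's' match
pos 2: 'p' vs 'p' match
pos 3: 'u' vs 'w' differ -> stop
Longest common prefix: "isp" (length 3)


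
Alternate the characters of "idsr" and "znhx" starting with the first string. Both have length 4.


String 1: 'idsr'
String 2: 'znhx'
Operation: alternate characters
Pairs: 'i'+'z', 'd'+'n', 's'+'h', 'r'+'x'
Result: izdnshrx


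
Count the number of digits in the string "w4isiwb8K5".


Input string: 'w4isiwb8K5'
Operation: count digit characters (0-9)
Scan: 'w', '4'(digit), 'i', 's', 'i', 'w', 'b', '8'(digit), 'K', '5'(digit)
Digits found: 3
Result: 3


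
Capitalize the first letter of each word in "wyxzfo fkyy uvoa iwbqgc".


Input string: 'wyxzfo fkyy uvoa iwbqgc'
Operation: capitalize first letter of each word
Word transformations: 'wyxzfo'->'Wyxzfo', 'fkyy'->'Fkyy', 'uvoa'->'Uvoa', 'iwbqgc'->'Iwbqgc'
Result: Wyxzfo Fkyy Uvoa Iwbqgc


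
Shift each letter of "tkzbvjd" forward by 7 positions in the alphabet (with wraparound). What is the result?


Input: 'tkzbvjd', shift = 7
Operation: for each letter, (position + 7) mod 26
Mapping: 't'(19+7=26, 26 mod 26=0)->'a', 'k'(10+7=17)->'r', 'z'(25+7=32, 32 mod 26=6)->'g', 'b'(1+7=8)->'i', 'v'(21+7=28, 28 mod 26=2)->'c', 'j'(9+7=16)->'q', 'd'(3+7=10)->'k'
Result: argicqk


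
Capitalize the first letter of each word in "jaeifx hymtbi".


Input string: 'jaeifx hymtbi'
Operation: capitalize first letter of each word
Word transformations: 'jaeifx'->'Jaeifx', 'hymtbi'->'Hymtbi'
Result: Jaeifx Hymtbi


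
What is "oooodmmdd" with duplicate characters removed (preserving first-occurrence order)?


Input: 'oooodmmdd'
Operation: keep first occurrence of each character
Scan: s[0]='o' new -> keep; s[1]='o' seen -> skip; s[2]='o' seen -> skip; s[3]='o' seen -> skip; s[4]='d' new -> keep; s[5]='m' new -> keep; s[6]='m' seen -> skip; s[7]='d' seen -> skip; s[8]='d' seen -> skip
Result: odm


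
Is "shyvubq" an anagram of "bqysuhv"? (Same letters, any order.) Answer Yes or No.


String 1: 'bqysuhv' -> sorted: 'bhqsuvy'
String 2: 'shyvubq' -> sorted: 'bhqsuvy'
Compare sorted forms: 'bhqsuvy' == 'bhqsuvy'
Anagram: Yes


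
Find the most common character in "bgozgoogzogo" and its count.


Input: 'bgozgoogzogo'
Operation: tally each character
Counts: 'b':1, 'g':4, 'o':5, 'z':2
Maximum: 'o' appears 5 times


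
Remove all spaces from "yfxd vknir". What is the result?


Input string: 'yfxd vknir'
Operation: remove all spaces
Words: 'yfxd', 'vknir'
Join without spaces: yfxdvknir


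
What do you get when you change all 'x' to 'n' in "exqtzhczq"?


Input string: 'exqtzhczq'
Operation: replace 'x' with 'n'
Positions of 'x': 1
After replacement: enqtzhczq


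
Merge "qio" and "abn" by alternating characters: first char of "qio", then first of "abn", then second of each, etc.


String 1: 'qio'
String 2: 'abn'
Operation: alternate characters
Pairs: 'q'+'a', 'i'+'b', 'o'+'n'
Result: qaibon


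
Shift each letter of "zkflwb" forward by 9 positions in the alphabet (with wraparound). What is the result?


Input: 'zkflwb', shift = 9
Operation: for each letter, (position + 9) mod 26
Mapping: 'z'(25+9=34, 34 mod 26=8)->'i', 'k'(10+9=19)->'t', 'f'(5+9=14)->'o', 'l'(11+9=20)->'u', 'w'(22+9=31, 31 mod 26=5)->'f', 'b'(1+9=10)->'k'
Result: itoufk


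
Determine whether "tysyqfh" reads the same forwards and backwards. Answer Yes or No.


Input string: 'tysyqfh'
Reversed: 'hfqysyt'
Compare pairs: s[0]='t' vs s[6]='h' (mismatch), s[1]='y' vs s[5]='f' (mismatch), s[2]='s' vs s[4]='q' (mismatch)
Palindrome: No


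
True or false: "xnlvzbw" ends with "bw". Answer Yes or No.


Input string: 'xnlvzbw'
Suffix to check: 'bw'
Last 2 characters of input: 'bw'
Match: True
Result: Yes


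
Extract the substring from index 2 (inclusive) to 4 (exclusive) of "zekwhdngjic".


Input string: 'zekwhdngjic'
Operation: slice [2:4]
Extract characters: s[2]='k', s[3]='w'
Result: kw


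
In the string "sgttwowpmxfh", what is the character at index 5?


Input string: 'sgttwowpmxfh'
Operation: get character at index 5
Index mapping: s[0]='s', s[1]='g', s[2]='t', s[3]='t', s[4]='w', s[5]='o'
Result: 'o'


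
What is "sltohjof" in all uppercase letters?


Input string: 'sltohjof'
Operation: convert each letter to uppercase
Mapping: 's'->'S', 'l'->'L', 't'->'T', 'o'->'O', 'h'->'H', 'j'->'J', 'o'->'O', 'f'->'F'
Result: SLTOHJOF


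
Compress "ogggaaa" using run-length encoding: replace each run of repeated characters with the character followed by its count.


Input: 'ogggaaa'
Operation: identify consecutive runs
Runs: 'o' -> o1, 'ggg' -> g3, 'aaa' -> a3
Encoded: o1g3a3


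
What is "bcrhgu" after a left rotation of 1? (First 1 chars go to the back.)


Input: 'bcrhgu', shift = 1
Operation: split at index 1 and swap parts
Front part s[0:1] = 'b'
Back part s[1:] = 'crhgu'
Rotated = back + front = 'crhgu' + 'b'
Result: crhgub


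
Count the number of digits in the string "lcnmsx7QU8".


Input string: 'lcnmsx7QU8'
Operation: count digit characters (0-9)
Scan: 'l', 'c', 'n', 'm', 's', 'x', '7'(digit), 'Q', 'U', '8'(digit)
Digits found: 2
Result: 2


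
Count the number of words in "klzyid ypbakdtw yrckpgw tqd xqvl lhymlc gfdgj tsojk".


Input string: 'klzyid ypbakdtw yrckpgw tqd xqvl lhymlc gfdgj tsojk'
Operation: split by spaces
Words found: 'klzyid', 'ypbakdtw', 'yrckpgw', 'tqd', 'xqvl', 'lhymlc', 'gfdgj', 'tsojk'
Word count: 8


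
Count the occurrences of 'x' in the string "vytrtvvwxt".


Input string: 'vytrtvvwxt'
Target character: 'x'
Scan each position: s[8]='x'
Matches found at indices: 8
Total: 1


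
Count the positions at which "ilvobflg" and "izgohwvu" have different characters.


String 1: 'ilvobflg'
String 2: 'izgohwvu'
Compare each position: pos 0: 'i'=='i', pos 1: 'l'!='z', pos 2: 'v'!='g', pos 3: 'o'=='o', pos 4: 'b'!='h', pos 5: 'f'!='w', pos 6: 'l'!='v', pos 7: 'g'!='u'
Differing positions: 6
Hamming distance: 6


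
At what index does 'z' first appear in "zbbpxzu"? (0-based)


Input string: 'zbbpxzu'
Target: 'z'
Scanning left to right: s[0]='z'
First match at index: 0


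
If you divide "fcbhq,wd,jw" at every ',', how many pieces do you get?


Input string: 'fcbhq,wd,jw'
Delimiter: ','
Split result: 'fcbhq', 'wd', 'jw'
Number of parts: 3


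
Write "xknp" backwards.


Input string: 'xknp'
Operation: reverse character order
Original order: 'x' -> 'k' -> 'n' -> 'p'
Reversed order: 'p' -> 'n' -> 'k' -> 'x'
Result: pnkx


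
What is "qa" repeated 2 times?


Input string: 'qa'
Operation: repeat 2 times
Concatenation: 'qa' + 'qa'
Result: qaqa


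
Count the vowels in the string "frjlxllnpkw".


Input string: 'frjlxllnpkw'
Operation: count vowels (a, e, i, o, u)
Scan: s[0]='f', s[1]='r', s[2]='j', s[3]='l', s[4]='x', s[5]='l', s[6]='l', s[7]='n', s[8]='p', s[9]='k', s[10]='w'
Vowels found: 0
Result: 0


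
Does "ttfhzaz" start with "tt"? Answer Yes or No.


Input string: 'ttfhzaz'
Prefix to check: 'tt'
First 2 characters of input: 'tt'
Match: True
Result: Yes


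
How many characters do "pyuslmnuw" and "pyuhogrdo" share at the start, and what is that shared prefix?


String 1: 'pyuslmnuw'
String 2: 'pyuhogrdo'
Compare position by position:
pos 0: 'p' vs 'p' match
pos 1: 'y' vs 'y' match
pos 2: 'u' vs 'u' match
pos 3: 's' vs 'h' differ -> stop
Longest common prefix: "pyu" (length 3)


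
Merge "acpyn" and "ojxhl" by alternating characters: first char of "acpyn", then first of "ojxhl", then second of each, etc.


String 1: 'acpyn'
String 2: 'ojxhl'
Operation: alternate characters
Pairs: 'a'+'o', 'c'+'j', 'p'+'x', 'y'+'h', 'n'+'l'
Result: aocjpxyhnl


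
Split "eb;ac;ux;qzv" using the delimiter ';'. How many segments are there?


Input string: 'eb;ac;ux;qzv'
Delimiter: ';'
Split result: 'eb', 'ac', 'ux', 'qzv'
Number of parts: 4


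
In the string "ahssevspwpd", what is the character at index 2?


Input string: 'ahssevspwpd'
Operation: get character at index 2
Index mapping: s[0]='a', s[1]='h', s[2]='s'
Result: 's'


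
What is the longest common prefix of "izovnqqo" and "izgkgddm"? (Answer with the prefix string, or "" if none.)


String 1: 'izovnqqo'
String 2: 'izgkgddm'
Compare position by position:
pos 0: 'i' vs 'i' match
pos 1: 'z' vs 'z' match
pos 2: 'o' vs 'g' differ -> stop
Longest common prefix: "iz" (length 2)


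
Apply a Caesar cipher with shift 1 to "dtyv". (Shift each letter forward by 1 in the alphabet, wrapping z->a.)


Input: 'dtyv', shift = 1
Operation: for each letter, (position + 1) mod 26
Mapping: 'd'(3+1=4)->'e', 't'(19+1=20)->'u', 'y'(24+1=25)->'z', 'v'(21+1=22)->'w'
Result: euzw


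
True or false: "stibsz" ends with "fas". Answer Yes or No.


Input string: 'stibsz'
Suffix to check: 'fas'
Last 3 characters of input: 'bsz'
Match: False
Result: No


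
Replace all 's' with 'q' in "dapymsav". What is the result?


Input string: 'dapymsav'
Operation: replace 's' with 'q'
Positions of 's': 5
After replacement: dapymqav


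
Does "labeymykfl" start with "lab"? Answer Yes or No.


Input string: 'labeymykfl'
Prefix to check: 'lab'
First 3 characters of input: 'lab'
Match: True
Result: Yes


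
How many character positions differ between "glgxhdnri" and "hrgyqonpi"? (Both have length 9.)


String 1: 'glgxhdnri'
String 2: 'hrgyqonpi'
Compare each position: pos 0: 'g'!='h', pos 1: 'l'!='r', pos 2: 'g'=='g', pos 3: 'x'!='y', pos 4: 'h'!='q', pos 5: 'd'!='o', pos 6: 'n'=='n', pos 7: 'r'!='p', pos 8: 'i'=='i'
Differing positions: 6
Hamming distance: 6


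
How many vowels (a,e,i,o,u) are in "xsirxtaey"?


Input string: 'xsirxtaey'
Operation: count vowels (a, e, i, o, u)
Scan: s[0]='x', s[1]='s', s[2]='i' (vowel), s[3]='r', s[4]='x', s[5]='t', s[6]='a' (vowel), s[7]='e' (vowel), s[8]='y'
Vowels found: 3
Result: 3


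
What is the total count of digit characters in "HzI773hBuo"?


Input string: 'HzI773hBuo'
Operation: count digit characters (0-9)
Scan: 'H', 'z', 'I', '7'(digit), '7'(digit), '3'(digit), 'h', 'B', 'u', 'o'
Digits found: 3
Result: 3


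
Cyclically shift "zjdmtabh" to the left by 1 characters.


Input: 'zjdmtabh', shift = 1
Operation: split at index 1 and swap parts
Front part s[0:1] = 'z'
Back part s[1:] = 'jdmtabh'
Rotated = back + front = 'jdmtabh' + 'z'
Result: jdmtabhz
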